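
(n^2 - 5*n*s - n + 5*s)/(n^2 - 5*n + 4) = (n - 5*s)/(n - 4)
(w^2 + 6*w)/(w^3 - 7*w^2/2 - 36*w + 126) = 2*w/(2*w^2 - 19*w + 42)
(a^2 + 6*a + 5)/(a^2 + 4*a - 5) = (a + 1)/(a - 1)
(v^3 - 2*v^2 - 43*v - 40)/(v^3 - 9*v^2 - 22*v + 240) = (v + 1)/(v - 6)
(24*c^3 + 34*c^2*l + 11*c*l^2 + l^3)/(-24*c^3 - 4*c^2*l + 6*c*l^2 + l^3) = (-4*c^2 - 5*c*l - l^2)/(4*c^2 - l^2)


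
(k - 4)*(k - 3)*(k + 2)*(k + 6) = k^4 + k^3 - 32*k^2 + 12*k + 144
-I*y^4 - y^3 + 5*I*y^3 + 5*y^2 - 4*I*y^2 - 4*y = y*(y - 4)*(y - I)*(-I*y + I)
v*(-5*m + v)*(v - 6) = -5*m*v^2 + 30*m*v + v^3 - 6*v^2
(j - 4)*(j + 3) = j^2 - j - 12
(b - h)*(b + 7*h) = b^2 + 6*b*h - 7*h^2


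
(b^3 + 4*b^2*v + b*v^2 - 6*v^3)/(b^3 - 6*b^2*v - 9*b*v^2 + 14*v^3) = (-b - 3*v)/(-b + 7*v)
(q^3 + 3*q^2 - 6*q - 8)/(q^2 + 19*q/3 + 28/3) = 3*(q^2 - q - 2)/(3*q + 7)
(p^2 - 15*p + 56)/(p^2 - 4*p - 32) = (p - 7)/(p + 4)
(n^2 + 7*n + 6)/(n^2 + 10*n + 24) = (n + 1)/(n + 4)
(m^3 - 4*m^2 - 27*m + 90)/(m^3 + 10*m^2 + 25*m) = (m^2 - 9*m + 18)/(m*(m + 5))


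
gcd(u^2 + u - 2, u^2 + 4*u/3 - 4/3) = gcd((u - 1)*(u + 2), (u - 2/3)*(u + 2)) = u + 2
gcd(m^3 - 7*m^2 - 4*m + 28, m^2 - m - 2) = m - 2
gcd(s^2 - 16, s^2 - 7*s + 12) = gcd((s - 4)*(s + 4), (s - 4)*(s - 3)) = s - 4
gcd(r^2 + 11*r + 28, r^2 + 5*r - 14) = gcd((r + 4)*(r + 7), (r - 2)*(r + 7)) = r + 7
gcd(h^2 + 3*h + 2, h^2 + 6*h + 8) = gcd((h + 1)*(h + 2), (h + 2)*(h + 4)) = h + 2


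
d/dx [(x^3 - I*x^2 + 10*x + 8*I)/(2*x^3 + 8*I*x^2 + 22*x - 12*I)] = (5*I*x^3 - 3*x^2 - 96*I*x + 148)/(2*(x^5 + 9*I*x^4 - 3*x^3 + 73*I*x^2 + 96*x - 36*I))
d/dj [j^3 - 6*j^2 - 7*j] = 3*j^2 - 12*j - 7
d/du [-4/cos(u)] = -4*sin(u)/cos(u)^2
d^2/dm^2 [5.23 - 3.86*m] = 0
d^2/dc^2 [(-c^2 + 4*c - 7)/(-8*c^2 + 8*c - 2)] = 3*(23 - 4*c)/(16*c^4 - 32*c^3 + 24*c^2 - 8*c + 1)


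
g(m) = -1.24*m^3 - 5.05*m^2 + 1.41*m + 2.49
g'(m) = -3.72*m^2 - 10.1*m + 1.41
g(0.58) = 1.37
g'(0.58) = -5.70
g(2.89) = -65.54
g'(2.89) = -58.85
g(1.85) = -20.04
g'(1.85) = -30.01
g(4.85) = -250.92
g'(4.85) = -135.08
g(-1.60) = -7.61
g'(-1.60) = 8.05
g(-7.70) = 258.32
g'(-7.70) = -141.38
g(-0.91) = -2.04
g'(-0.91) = 7.52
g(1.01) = -2.51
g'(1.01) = -12.59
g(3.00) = -72.21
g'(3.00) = -62.37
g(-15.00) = 3030.09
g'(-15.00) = -684.09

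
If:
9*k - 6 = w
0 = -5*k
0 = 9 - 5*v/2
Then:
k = 0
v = 18/5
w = -6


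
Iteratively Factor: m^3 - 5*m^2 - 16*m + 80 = (m + 4)*(m^2 - 9*m + 20) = (m - 5)*(m + 4)*(m - 4)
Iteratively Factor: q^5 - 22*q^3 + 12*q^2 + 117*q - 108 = (q + 4)*(q^4 - 4*q^3 - 6*q^2 + 36*q - 27) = (q - 1)*(q + 4)*(q^3 - 3*q^2 - 9*q + 27) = (q - 3)*(q - 1)*(q + 4)*(q^2 - 9) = (q - 3)*(q - 1)*(q + 3)*(q + 4)*(q - 3)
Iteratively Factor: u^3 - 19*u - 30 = (u + 2)*(u^2 - 2*u - 15) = (u + 2)*(u + 3)*(u - 5)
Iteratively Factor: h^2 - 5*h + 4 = (h - 4)*(h - 1)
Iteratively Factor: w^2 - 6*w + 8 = (w - 2)*(w - 4)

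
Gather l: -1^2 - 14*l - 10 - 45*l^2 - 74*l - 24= -45*l^2 - 88*l - 35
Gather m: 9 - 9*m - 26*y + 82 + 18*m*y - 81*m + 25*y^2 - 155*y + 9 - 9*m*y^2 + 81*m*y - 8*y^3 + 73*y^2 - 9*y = m*(-9*y^2 + 99*y - 90) - 8*y^3 + 98*y^2 - 190*y + 100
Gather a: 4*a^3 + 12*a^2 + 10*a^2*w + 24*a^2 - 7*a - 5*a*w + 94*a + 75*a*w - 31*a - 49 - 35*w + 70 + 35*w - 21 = 4*a^3 + a^2*(10*w + 36) + a*(70*w + 56)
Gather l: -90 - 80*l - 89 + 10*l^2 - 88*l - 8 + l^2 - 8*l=11*l^2 - 176*l - 187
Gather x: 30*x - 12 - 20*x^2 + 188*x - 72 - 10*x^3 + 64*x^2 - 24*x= -10*x^3 + 44*x^2 + 194*x - 84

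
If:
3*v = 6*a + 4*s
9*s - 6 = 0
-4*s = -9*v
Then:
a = -8/27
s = 2/3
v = 8/27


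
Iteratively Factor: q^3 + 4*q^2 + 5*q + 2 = (q + 2)*(q^2 + 2*q + 1) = (q + 1)*(q + 2)*(q + 1)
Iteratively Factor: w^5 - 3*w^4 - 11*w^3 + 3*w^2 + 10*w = (w + 1)*(w^4 - 4*w^3 - 7*w^2 + 10*w) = (w + 1)*(w + 2)*(w^3 - 6*w^2 + 5*w) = (w - 1)*(w + 1)*(w + 2)*(w^2 - 5*w) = (w - 5)*(w - 1)*(w + 1)*(w + 2)*(w)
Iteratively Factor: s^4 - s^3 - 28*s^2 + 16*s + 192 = (s - 4)*(s^3 + 3*s^2 - 16*s - 48) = (s - 4)*(s + 3)*(s^2 - 16) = (s - 4)^2*(s + 3)*(s + 4)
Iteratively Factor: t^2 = (t)*(t)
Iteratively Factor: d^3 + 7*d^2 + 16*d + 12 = (d + 3)*(d^2 + 4*d + 4) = (d + 2)*(d + 3)*(d + 2)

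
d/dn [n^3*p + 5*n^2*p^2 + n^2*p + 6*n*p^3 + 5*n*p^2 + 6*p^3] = p*(3*n^2 + 10*n*p + 2*n + 6*p^2 + 5*p)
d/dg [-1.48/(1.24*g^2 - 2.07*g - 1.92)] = (3.6704*g - 3.0636)/(-1.24*g^2 + 2.07*g + 1.92)^2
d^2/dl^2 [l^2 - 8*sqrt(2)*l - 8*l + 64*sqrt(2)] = 2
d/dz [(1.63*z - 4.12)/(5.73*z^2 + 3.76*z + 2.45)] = (-9.3399*z^2 + 47.2152*z + 19.4847)/(32.8329*z^4 + 43.0896*z^3 + 42.2146*z^2 + 18.424*z + 6.0025)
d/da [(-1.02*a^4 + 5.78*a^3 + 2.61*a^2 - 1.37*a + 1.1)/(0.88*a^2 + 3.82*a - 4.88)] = (-1.7952*a^5 - 6.6028*a^4 + 64.0696*a^3 - 73.4434*a^2 - 27.4096*a + 2.4836)/(0.7744*a^4 + 6.7232*a^3 + 6.0036*a^2 - 37.2832*a + 23.8144)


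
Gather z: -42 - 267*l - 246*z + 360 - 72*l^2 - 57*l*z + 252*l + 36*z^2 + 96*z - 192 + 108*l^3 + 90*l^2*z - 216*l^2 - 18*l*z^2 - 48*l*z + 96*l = 108*l^3 - 288*l^2 + 81*l + z^2*(36 - 18*l) + z*(90*l^2 - 105*l - 150) + 126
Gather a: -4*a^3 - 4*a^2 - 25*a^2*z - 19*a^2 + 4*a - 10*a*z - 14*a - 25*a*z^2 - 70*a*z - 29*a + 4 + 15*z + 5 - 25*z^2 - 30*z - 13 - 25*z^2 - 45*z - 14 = -4*a^3 + a^2*(-25*z - 23) + a*(-25*z^2 - 80*z - 39) - 50*z^2 - 60*z - 18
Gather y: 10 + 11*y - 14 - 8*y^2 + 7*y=-8*y^2 + 18*y - 4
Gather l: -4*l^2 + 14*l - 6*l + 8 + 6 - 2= -4*l^2 + 8*l + 12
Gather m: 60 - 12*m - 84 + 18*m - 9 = 6*m - 33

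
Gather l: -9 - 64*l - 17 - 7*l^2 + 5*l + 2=-7*l^2 - 59*l - 24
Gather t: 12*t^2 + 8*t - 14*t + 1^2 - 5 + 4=12*t^2 - 6*t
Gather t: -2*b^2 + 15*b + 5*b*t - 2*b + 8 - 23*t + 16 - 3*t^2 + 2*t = -2*b^2 + 13*b - 3*t^2 + t*(5*b - 21) + 24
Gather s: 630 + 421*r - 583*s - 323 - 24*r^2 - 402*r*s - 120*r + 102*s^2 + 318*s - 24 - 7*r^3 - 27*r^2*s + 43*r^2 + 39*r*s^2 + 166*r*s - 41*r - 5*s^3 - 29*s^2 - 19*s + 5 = -7*r^3 + 19*r^2 + 260*r - 5*s^3 + s^2*(39*r + 73) + s*(-27*r^2 - 236*r - 284) + 288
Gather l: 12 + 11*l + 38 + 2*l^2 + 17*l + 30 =2*l^2 + 28*l + 80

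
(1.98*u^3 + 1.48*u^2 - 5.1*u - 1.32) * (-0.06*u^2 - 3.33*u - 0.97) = -0.1188*u^5 - 6.6822*u^4 - 6.543*u^3 + 15.6266*u^2 + 9.3426*u + 1.2804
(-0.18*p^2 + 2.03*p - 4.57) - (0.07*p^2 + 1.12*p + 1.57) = -0.25*p^2 + 0.91*p - 6.14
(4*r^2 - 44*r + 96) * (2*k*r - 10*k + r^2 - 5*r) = 8*k*r^3 - 128*k*r^2 + 632*k*r - 960*k + 4*r^4 - 64*r^3 + 316*r^2 - 480*r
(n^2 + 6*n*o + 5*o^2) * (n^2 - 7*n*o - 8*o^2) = n^4 - n^3*o - 45*n^2*o^2 - 83*n*o^3 - 40*o^4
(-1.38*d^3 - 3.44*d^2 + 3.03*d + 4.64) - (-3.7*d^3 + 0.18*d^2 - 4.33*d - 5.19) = 2.32*d^3 - 3.62*d^2 + 7.36*d + 9.83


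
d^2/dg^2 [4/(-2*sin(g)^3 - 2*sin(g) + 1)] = 8*(18*sin(g)^6 - 20*sin(g)^4 + 9*sin(g)^3 - 10*sin(g)^2 - 5*sin(g) - 4)/(2*sin(g)^3 + 2*sin(g) - 1)^3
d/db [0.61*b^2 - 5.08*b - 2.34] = 1.22*b - 5.08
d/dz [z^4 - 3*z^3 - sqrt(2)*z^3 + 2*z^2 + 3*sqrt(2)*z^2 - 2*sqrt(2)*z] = 4*z^3 - 9*z^2 - 3*sqrt(2)*z^2 + 4*z + 6*sqrt(2)*z - 2*sqrt(2)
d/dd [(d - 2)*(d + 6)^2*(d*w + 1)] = (d + 6)*(w*(d - 2)*(d + 6) + 2*(d - 2)*(d*w + 1) + (d + 6)*(d*w + 1))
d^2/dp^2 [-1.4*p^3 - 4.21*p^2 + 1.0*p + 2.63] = -8.4*p - 8.42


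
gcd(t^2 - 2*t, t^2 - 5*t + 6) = t - 2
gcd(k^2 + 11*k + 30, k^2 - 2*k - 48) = k + 6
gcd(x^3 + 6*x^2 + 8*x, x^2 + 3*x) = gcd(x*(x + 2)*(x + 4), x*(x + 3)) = x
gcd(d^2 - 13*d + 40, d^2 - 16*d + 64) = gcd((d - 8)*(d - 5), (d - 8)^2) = d - 8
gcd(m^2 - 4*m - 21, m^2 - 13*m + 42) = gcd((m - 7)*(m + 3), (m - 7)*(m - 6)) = m - 7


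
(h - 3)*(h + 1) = h^2 - 2*h - 3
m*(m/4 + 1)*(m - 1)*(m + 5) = m^4/4 + 2*m^3 + 11*m^2/4 - 5*m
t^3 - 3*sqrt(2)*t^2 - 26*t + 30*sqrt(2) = (t - 5*sqrt(2))*(t - sqrt(2))*(t + 3*sqrt(2))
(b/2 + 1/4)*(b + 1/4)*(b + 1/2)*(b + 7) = b^4/2 + 33*b^3/8 + 37*b^2/8 + 57*b/32 + 7/32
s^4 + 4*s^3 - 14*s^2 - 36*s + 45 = (s - 3)*(s - 1)*(s + 3)*(s + 5)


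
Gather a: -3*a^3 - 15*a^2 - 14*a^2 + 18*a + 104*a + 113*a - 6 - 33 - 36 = -3*a^3 - 29*a^2 + 235*a - 75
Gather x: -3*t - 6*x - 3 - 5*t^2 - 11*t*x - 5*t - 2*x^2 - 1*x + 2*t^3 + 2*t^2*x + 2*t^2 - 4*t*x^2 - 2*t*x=2*t^3 - 3*t^2 - 8*t + x^2*(-4*t - 2) + x*(2*t^2 - 13*t - 7) - 3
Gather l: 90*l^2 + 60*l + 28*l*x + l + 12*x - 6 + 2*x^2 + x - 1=90*l^2 + l*(28*x + 61) + 2*x^2 + 13*x - 7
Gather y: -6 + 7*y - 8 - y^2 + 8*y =-y^2 + 15*y - 14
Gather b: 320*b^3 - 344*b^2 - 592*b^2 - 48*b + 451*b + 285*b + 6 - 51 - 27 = 320*b^3 - 936*b^2 + 688*b - 72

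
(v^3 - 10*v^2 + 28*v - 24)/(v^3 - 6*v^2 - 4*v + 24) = (v - 2)/(v + 2)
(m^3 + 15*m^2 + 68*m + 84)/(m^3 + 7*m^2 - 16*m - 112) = (m^2 + 8*m + 12)/(m^2 - 16)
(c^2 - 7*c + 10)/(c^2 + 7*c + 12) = (c^2 - 7*c + 10)/(c^2 + 7*c + 12)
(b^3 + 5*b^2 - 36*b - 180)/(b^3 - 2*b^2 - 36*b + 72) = (b + 5)/(b - 2)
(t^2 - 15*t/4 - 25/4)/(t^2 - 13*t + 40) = (t + 5/4)/(t - 8)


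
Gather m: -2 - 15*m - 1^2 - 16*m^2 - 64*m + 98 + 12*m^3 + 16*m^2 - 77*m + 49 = 12*m^3 - 156*m + 144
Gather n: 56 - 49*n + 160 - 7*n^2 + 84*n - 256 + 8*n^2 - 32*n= n^2 + 3*n - 40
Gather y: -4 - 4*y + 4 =-4*y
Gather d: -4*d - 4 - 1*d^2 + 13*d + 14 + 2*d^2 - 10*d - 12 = d^2 - d - 2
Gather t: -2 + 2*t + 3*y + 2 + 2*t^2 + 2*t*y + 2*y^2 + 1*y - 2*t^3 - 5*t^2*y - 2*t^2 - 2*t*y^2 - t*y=-2*t^3 - 5*t^2*y + t*(-2*y^2 + y + 2) + 2*y^2 + 4*y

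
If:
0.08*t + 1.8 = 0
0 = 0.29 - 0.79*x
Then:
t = -22.50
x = 0.37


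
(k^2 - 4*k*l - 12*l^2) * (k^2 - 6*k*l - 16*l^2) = k^4 - 10*k^3*l - 4*k^2*l^2 + 136*k*l^3 + 192*l^4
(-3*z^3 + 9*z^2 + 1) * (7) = -21*z^3 + 63*z^2 + 7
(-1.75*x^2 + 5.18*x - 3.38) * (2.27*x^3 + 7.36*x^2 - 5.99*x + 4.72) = -3.9725*x^5 - 1.1214*x^4 + 40.9347*x^3 - 64.165*x^2 + 44.6958*x - 15.9536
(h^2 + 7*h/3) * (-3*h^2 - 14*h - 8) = -3*h^4 - 21*h^3 - 122*h^2/3 - 56*h/3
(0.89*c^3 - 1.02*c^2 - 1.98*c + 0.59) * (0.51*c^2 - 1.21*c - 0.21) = 0.4539*c^5 - 1.5971*c^4 + 0.0374999999999999*c^3 + 2.9109*c^2 - 0.2981*c - 0.1239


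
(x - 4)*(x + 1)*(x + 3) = x^3 - 13*x - 12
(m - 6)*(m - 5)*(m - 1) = m^3 - 12*m^2 + 41*m - 30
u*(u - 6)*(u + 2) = u^3 - 4*u^2 - 12*u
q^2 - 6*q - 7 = (q - 7)*(q + 1)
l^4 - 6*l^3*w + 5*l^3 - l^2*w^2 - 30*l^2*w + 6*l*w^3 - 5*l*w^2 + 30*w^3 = (l + 5)*(l - 6*w)*(l - w)*(l + w)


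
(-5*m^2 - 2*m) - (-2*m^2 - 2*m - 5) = 5 - 3*m^2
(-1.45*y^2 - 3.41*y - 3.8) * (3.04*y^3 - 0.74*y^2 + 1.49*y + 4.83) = -4.408*y^5 - 9.2934*y^4 - 11.1891*y^3 - 9.2724*y^2 - 22.1323*y - 18.354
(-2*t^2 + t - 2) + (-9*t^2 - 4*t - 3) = -11*t^2 - 3*t - 5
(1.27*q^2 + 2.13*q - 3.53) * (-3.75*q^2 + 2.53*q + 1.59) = -4.7625*q^4 - 4.7744*q^3 + 20.6457*q^2 - 5.5442*q - 5.6127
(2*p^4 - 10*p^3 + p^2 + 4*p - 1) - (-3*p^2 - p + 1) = 2*p^4 - 10*p^3 + 4*p^2 + 5*p - 2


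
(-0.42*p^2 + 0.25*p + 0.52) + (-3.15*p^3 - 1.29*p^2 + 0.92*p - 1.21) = -3.15*p^3 - 1.71*p^2 + 1.17*p - 0.69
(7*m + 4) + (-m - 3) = 6*m + 1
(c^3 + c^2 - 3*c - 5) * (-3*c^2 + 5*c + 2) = -3*c^5 + 2*c^4 + 16*c^3 + 2*c^2 - 31*c - 10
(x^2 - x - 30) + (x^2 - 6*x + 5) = 2*x^2 - 7*x - 25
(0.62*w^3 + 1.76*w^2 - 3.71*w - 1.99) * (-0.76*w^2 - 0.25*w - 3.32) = -0.4712*w^5 - 1.4926*w^4 + 0.3212*w^3 - 3.4033*w^2 + 12.8147*w + 6.6068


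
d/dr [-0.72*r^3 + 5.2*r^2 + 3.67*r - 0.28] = -2.16*r^2 + 10.4*r + 3.67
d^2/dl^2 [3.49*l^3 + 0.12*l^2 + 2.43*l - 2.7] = 20.94*l + 0.24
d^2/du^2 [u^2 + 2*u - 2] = 2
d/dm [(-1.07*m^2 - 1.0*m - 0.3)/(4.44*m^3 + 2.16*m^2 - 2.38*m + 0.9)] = (4.7508*m^4 + 8.88*m^3 + 8.7026*m^2 - 0.63*m - 1.614)/(19.7136*m^6 + 19.1808*m^5 - 16.4688*m^4 - 2.2896*m^3 + 9.5524*m^2 - 4.284*m + 0.81)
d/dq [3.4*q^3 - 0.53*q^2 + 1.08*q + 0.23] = 10.2*q^2 - 1.06*q + 1.08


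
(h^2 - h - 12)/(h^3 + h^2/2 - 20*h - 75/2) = 2*(h - 4)/(2*h^2 - 5*h - 25)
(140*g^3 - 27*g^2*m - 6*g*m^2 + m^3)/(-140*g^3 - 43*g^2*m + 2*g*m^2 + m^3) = (-4*g + m)/(4*g + m)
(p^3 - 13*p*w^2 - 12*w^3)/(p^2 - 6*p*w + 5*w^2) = (p^3 - 13*p*w^2 - 12*w^3)/(p^2 - 6*p*w + 5*w^2)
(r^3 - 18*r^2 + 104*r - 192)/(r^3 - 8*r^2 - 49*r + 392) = (r^2 - 10*r + 24)/(r^2 - 49)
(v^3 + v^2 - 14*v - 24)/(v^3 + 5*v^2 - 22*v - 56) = (v + 3)/(v + 7)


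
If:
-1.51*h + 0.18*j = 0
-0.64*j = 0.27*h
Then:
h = 0.00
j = 0.00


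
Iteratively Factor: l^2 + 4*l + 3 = (l + 3)*(l + 1)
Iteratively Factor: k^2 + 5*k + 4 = (k + 1)*(k + 4)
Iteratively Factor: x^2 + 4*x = (x)*(x + 4)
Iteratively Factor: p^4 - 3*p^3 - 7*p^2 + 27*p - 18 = (p - 3)*(p^3 - 7*p + 6) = (p - 3)*(p + 3)*(p^2 - 3*p + 2) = (p - 3)*(p - 2)*(p + 3)*(p - 1)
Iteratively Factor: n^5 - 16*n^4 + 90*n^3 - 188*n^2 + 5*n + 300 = (n + 1)*(n^4 - 17*n^3 + 107*n^2 - 295*n + 300) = (n - 3)*(n + 1)*(n^3 - 14*n^2 + 65*n - 100) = (n - 5)*(n - 3)*(n + 1)*(n^2 - 9*n + 20) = (n - 5)^2*(n - 3)*(n + 1)*(n - 4)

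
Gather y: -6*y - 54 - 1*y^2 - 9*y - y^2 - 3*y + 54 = -2*y^2 - 18*y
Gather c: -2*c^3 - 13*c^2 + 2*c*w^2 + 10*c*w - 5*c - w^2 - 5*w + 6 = -2*c^3 - 13*c^2 + c*(2*w^2 + 10*w - 5) - w^2 - 5*w + 6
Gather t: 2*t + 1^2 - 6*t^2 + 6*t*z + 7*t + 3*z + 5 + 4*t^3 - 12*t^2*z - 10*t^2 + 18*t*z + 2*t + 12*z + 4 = 4*t^3 + t^2*(-12*z - 16) + t*(24*z + 11) + 15*z + 10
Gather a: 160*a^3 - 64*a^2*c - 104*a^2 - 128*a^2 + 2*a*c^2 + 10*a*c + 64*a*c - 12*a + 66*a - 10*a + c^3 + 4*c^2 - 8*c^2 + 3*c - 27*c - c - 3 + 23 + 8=160*a^3 + a^2*(-64*c - 232) + a*(2*c^2 + 74*c + 44) + c^3 - 4*c^2 - 25*c + 28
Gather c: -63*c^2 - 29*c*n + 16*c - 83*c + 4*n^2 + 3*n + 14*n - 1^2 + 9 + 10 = -63*c^2 + c*(-29*n - 67) + 4*n^2 + 17*n + 18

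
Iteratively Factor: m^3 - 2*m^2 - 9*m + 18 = (m + 3)*(m^2 - 5*m + 6) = (m - 3)*(m + 3)*(m - 2)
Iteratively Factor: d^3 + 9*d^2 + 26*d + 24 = (d + 3)*(d^2 + 6*d + 8) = (d + 2)*(d + 3)*(d + 4)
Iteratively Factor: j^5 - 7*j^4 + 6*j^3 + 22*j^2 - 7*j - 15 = (j - 1)*(j^4 - 6*j^3 + 22*j + 15) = (j - 3)*(j - 1)*(j^3 - 3*j^2 - 9*j - 5) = (j - 3)*(j - 1)*(j + 1)*(j^2 - 4*j - 5) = (j - 5)*(j - 3)*(j - 1)*(j + 1)*(j + 1)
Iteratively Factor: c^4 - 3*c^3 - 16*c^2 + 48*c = (c - 4)*(c^3 + c^2 - 12*c) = (c - 4)*(c + 4)*(c^2 - 3*c) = (c - 4)*(c - 3)*(c + 4)*(c)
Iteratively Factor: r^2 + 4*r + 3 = (r + 3)*(r + 1)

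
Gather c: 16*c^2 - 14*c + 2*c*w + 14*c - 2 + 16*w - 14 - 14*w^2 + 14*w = 16*c^2 + 2*c*w - 14*w^2 + 30*w - 16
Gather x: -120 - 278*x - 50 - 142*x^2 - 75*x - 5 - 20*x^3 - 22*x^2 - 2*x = -20*x^3 - 164*x^2 - 355*x - 175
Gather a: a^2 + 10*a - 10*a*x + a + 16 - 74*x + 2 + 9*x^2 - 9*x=a^2 + a*(11 - 10*x) + 9*x^2 - 83*x + 18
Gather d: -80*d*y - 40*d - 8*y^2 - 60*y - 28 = d*(-80*y - 40) - 8*y^2 - 60*y - 28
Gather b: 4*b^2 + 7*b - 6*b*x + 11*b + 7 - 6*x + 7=4*b^2 + b*(18 - 6*x) - 6*x + 14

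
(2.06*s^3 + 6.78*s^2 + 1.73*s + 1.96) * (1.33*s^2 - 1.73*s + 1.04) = 2.7398*s^5 + 5.4536*s^4 - 7.2861*s^3 + 6.6651*s^2 - 1.5916*s + 2.0384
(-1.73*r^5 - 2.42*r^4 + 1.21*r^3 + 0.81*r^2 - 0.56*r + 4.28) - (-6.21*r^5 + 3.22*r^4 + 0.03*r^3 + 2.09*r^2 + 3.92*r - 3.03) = 4.48*r^5 - 5.64*r^4 + 1.18*r^3 - 1.28*r^2 - 4.48*r + 7.31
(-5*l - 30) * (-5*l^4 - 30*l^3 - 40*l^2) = 25*l^5 + 300*l^4 + 1100*l^3 + 1200*l^2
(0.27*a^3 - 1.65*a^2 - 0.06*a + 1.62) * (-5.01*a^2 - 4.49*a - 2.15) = -1.3527*a^5 + 7.0542*a^4 + 7.1286*a^3 - 4.2993*a^2 - 7.1448*a - 3.483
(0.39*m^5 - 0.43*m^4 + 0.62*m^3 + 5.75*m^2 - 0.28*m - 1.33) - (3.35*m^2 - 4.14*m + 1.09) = 0.39*m^5 - 0.43*m^4 + 0.62*m^3 + 2.4*m^2 + 3.86*m - 2.42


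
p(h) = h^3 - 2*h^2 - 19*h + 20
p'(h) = 3*h^2 - 4*h - 19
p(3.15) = -28.44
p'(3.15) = -1.83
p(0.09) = 18.27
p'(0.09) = -19.34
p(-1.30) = 39.12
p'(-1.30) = -8.73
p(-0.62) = 30.77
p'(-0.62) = -15.37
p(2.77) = -26.72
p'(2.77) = -7.06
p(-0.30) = 25.49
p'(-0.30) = -17.53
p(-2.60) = 38.30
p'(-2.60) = 11.68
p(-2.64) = 37.82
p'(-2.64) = 12.47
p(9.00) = 416.00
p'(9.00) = 188.00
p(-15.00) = -3520.00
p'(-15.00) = 716.00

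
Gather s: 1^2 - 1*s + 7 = 8 - s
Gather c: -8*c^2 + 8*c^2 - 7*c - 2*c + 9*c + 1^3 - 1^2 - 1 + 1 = 0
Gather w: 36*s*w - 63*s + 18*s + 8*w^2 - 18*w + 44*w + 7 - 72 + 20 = -45*s + 8*w^2 + w*(36*s + 26) - 45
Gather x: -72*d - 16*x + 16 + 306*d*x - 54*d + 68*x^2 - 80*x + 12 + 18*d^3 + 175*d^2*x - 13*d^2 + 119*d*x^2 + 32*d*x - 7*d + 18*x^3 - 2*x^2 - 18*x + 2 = 18*d^3 - 13*d^2 - 133*d + 18*x^3 + x^2*(119*d + 66) + x*(175*d^2 + 338*d - 114) + 30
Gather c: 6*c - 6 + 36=6*c + 30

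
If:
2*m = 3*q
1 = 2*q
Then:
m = 3/4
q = 1/2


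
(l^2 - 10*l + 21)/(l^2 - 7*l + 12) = (l - 7)/(l - 4)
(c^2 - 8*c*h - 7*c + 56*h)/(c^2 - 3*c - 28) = (c - 8*h)/(c + 4)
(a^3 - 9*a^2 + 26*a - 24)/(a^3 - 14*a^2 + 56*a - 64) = (a - 3)/(a - 8)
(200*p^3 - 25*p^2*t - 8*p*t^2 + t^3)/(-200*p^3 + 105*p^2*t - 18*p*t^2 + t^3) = (-5*p - t)/(5*p - t)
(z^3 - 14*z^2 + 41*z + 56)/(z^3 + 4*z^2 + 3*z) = (z^2 - 15*z + 56)/(z*(z + 3))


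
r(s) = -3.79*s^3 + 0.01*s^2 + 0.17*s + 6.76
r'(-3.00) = -102.22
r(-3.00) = 108.67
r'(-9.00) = -920.98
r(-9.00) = 2768.95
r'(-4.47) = -227.10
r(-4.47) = 344.70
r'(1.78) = -35.82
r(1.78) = -14.28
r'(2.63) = -78.42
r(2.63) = -61.67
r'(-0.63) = -4.36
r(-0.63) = 7.60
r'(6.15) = -429.75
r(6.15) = -873.40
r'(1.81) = -37.04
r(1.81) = -15.37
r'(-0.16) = -0.12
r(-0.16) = 6.75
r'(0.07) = 0.12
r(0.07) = 6.77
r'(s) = -11.37*s^2 + 0.02*s + 0.17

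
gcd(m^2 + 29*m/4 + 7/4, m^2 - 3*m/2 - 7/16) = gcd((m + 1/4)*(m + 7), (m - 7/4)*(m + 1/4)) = m + 1/4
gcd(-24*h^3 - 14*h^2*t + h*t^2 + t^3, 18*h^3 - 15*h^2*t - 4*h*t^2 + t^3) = 3*h + t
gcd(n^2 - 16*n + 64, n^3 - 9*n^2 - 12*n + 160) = n - 8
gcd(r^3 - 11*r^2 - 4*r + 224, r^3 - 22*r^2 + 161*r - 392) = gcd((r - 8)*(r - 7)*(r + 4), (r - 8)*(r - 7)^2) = r^2 - 15*r + 56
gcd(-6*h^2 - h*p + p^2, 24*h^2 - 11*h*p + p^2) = -3*h + p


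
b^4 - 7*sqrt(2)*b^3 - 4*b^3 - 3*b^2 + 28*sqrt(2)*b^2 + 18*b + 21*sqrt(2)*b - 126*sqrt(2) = (b - 3)^2*(b + 2)*(b - 7*sqrt(2))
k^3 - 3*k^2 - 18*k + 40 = (k - 5)*(k - 2)*(k + 4)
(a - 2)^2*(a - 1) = a^3 - 5*a^2 + 8*a - 4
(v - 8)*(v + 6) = v^2 - 2*v - 48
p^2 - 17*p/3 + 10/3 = (p - 5)*(p - 2/3)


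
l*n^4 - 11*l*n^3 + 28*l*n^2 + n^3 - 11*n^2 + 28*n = n*(n - 7)*(n - 4)*(l*n + 1)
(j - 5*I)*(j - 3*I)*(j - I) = j^3 - 9*I*j^2 - 23*j + 15*I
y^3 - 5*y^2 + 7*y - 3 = (y - 3)*(y - 1)^2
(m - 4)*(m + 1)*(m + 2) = m^3 - m^2 - 10*m - 8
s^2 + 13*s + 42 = (s + 6)*(s + 7)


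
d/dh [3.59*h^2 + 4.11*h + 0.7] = 7.18*h + 4.11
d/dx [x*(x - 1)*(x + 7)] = 3*x^2 + 12*x - 7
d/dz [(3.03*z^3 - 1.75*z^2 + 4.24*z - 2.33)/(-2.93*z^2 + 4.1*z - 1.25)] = (-8.8779*z^4 + 24.846*z^3 - 6.1143*z^2 - 9.2788*z + 4.253)/(8.5849*z^4 - 24.026*z^3 + 24.135*z^2 - 10.25*z + 1.5625)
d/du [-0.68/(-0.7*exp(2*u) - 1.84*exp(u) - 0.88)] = (-0.952*exp(u) - 1.2512)*exp(u)/(0.7*exp(2*u) + 1.84*exp(u) + 0.88)^2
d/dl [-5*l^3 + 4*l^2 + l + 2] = -15*l^2 + 8*l + 1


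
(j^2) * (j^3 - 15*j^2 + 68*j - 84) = j^5 - 15*j^4 + 68*j^3 - 84*j^2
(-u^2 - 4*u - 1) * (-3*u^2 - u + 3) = 3*u^4 + 13*u^3 + 4*u^2 - 11*u - 3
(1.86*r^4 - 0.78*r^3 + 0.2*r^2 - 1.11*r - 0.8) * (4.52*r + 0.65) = 8.4072*r^5 - 2.3166*r^4 + 0.397*r^3 - 4.8872*r^2 - 4.3375*r - 0.52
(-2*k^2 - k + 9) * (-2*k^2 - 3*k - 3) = 4*k^4 + 8*k^3 - 9*k^2 - 24*k - 27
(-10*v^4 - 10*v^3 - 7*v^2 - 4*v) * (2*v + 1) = -20*v^5 - 30*v^4 - 24*v^3 - 15*v^2 - 4*v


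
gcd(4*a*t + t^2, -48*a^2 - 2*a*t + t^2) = 1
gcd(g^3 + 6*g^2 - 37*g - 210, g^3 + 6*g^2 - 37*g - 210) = g^3 + 6*g^2 - 37*g - 210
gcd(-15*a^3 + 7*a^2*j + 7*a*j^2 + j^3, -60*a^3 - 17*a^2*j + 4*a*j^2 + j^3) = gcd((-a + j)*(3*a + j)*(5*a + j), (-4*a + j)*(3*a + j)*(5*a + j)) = 15*a^2 + 8*a*j + j^2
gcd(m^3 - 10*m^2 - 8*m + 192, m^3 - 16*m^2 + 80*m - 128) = m - 8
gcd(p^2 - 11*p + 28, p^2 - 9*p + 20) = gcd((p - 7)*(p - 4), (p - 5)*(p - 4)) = p - 4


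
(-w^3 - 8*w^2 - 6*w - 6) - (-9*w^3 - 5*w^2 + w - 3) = 8*w^3 - 3*w^2 - 7*w - 3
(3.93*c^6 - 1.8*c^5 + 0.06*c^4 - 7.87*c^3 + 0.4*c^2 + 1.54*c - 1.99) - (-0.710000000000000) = 3.93*c^6 - 1.8*c^5 + 0.06*c^4 - 7.87*c^3 + 0.4*c^2 + 1.54*c - 1.28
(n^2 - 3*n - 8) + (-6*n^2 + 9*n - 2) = -5*n^2 + 6*n - 10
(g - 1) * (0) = 0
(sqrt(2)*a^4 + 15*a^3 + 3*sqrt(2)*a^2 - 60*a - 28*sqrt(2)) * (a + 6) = sqrt(2)*a^5 + 6*sqrt(2)*a^4 + 15*a^4 + 3*sqrt(2)*a^3 + 90*a^3 - 60*a^2 + 18*sqrt(2)*a^2 - 360*a - 28*sqrt(2)*a - 168*sqrt(2)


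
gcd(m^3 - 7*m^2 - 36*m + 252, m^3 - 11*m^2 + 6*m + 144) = m - 6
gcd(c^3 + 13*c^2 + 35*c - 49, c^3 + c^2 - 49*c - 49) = c + 7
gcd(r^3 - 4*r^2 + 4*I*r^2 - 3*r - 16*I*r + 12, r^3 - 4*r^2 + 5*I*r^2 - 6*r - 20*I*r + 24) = r^2 + r*(-4 + 3*I) - 12*I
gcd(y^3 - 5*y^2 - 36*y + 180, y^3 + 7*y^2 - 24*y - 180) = y^2 + y - 30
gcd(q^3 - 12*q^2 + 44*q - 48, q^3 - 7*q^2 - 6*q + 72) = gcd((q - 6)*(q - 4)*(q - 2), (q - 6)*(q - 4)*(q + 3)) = q^2 - 10*q + 24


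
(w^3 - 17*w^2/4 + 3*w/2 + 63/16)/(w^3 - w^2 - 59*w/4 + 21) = (w + 3/4)/(w + 4)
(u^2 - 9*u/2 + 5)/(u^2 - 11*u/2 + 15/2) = (u - 2)/(u - 3)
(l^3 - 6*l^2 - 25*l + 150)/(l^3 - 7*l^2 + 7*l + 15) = (l^2 - l - 30)/(l^2 - 2*l - 3)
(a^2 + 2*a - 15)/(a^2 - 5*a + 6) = (a + 5)/(a - 2)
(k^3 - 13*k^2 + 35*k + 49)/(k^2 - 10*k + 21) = (k^2 - 6*k - 7)/(k - 3)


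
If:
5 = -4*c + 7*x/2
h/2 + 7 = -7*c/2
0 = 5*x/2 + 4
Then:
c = -53/20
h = 91/20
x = -8/5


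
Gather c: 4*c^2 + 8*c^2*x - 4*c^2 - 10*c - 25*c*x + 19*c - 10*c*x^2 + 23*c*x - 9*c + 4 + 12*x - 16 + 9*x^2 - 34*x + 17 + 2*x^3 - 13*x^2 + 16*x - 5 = 8*c^2*x + c*(-10*x^2 - 2*x) + 2*x^3 - 4*x^2 - 6*x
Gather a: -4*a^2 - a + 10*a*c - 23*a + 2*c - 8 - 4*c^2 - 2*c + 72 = -4*a^2 + a*(10*c - 24) - 4*c^2 + 64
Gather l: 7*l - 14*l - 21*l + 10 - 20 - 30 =-28*l - 40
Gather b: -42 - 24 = -66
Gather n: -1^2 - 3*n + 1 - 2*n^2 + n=-2*n^2 - 2*n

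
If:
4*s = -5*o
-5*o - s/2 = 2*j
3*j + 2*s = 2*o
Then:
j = 0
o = 0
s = 0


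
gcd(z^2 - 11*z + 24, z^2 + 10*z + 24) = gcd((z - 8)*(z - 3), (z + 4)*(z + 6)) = 1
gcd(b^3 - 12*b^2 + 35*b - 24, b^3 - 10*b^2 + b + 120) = b - 8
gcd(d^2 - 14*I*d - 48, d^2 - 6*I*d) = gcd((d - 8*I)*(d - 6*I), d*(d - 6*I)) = d - 6*I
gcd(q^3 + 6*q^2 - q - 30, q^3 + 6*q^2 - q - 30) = q^3 + 6*q^2 - q - 30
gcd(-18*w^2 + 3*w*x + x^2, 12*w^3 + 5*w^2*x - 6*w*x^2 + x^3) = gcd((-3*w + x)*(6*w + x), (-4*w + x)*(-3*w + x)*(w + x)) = -3*w + x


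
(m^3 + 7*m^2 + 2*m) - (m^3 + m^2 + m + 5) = 6*m^2 + m - 5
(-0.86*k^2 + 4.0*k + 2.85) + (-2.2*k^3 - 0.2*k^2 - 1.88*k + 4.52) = -2.2*k^3 - 1.06*k^2 + 2.12*k + 7.37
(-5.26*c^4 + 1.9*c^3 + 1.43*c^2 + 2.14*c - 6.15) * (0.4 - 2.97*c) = 15.6222*c^5 - 7.747*c^4 - 3.4871*c^3 - 5.7838*c^2 + 19.1215*c - 2.46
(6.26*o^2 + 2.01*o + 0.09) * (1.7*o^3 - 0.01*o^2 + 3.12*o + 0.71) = 10.642*o^5 + 3.3544*o^4 + 19.6641*o^3 + 10.7149*o^2 + 1.7079*o + 0.0639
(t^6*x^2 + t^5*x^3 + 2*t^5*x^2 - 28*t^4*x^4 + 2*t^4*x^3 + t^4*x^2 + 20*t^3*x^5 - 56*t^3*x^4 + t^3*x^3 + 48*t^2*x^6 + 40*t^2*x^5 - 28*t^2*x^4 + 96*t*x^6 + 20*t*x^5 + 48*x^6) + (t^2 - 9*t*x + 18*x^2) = t^6*x^2 + t^5*x^3 + 2*t^5*x^2 - 28*t^4*x^4 + 2*t^4*x^3 + t^4*x^2 + 20*t^3*x^5 - 56*t^3*x^4 + t^3*x^3 + 48*t^2*x^6 + 40*t^2*x^5 - 28*t^2*x^4 + t^2 + 96*t*x^6 + 20*t*x^5 - 9*t*x + 48*x^6 + 18*x^2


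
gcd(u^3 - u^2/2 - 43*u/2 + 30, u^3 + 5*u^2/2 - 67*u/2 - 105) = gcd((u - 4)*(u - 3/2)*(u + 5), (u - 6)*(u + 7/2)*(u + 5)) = u + 5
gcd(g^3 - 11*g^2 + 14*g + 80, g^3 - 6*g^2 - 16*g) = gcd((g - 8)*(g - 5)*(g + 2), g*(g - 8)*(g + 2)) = g^2 - 6*g - 16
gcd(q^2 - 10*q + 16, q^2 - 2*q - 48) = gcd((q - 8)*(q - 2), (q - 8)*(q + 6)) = q - 8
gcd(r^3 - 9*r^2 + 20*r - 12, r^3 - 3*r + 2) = r - 1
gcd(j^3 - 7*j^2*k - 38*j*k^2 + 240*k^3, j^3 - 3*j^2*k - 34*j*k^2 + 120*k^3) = j^2 + j*k - 30*k^2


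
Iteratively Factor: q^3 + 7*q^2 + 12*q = (q + 3)*(q^2 + 4*q) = (q + 3)*(q + 4)*(q)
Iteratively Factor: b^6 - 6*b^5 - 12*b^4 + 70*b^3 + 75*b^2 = (b + 3)*(b^5 - 9*b^4 + 15*b^3 + 25*b^2) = (b - 5)*(b + 3)*(b^4 - 4*b^3 - 5*b^2) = (b - 5)^2*(b + 3)*(b^3 + b^2) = b*(b - 5)^2*(b + 3)*(b^2 + b) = b*(b - 5)^2*(b + 1)*(b + 3)*(b)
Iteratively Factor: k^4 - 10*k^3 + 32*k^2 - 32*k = (k)*(k^3 - 10*k^2 + 32*k - 32) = k*(k - 4)*(k^2 - 6*k + 8) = k*(k - 4)^2*(k - 2)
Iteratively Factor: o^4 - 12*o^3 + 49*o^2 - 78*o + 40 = (o - 5)*(o^3 - 7*o^2 + 14*o - 8) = (o - 5)*(o - 1)*(o^2 - 6*o + 8) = (o - 5)*(o - 2)*(o - 1)*(o - 4)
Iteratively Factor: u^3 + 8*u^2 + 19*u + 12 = (u + 3)*(u^2 + 5*u + 4) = (u + 1)*(u + 3)*(u + 4)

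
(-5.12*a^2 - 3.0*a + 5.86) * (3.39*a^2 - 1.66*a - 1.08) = -17.3568*a^4 - 1.6708*a^3 + 30.375*a^2 - 6.4876*a - 6.3288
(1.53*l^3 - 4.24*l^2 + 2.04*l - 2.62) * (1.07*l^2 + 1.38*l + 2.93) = 1.6371*l^5 - 2.4254*l^4 + 0.814500000000001*l^3 - 12.4114*l^2 + 2.3616*l - 7.6766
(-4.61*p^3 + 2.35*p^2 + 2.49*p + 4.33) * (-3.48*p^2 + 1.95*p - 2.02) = 16.0428*p^5 - 17.1675*p^4 + 5.2295*p^3 - 14.9599*p^2 + 3.4137*p - 8.7466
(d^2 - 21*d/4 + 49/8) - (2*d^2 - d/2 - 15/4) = -d^2 - 19*d/4 + 79/8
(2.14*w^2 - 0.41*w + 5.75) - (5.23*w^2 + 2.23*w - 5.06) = -3.09*w^2 - 2.64*w + 10.81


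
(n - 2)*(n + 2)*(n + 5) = n^3 + 5*n^2 - 4*n - 20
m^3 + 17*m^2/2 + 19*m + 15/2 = (m + 1/2)*(m + 3)*(m + 5)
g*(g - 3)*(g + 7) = g^3 + 4*g^2 - 21*g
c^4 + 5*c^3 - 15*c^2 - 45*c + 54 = (c - 3)*(c - 1)*(c + 3)*(c + 6)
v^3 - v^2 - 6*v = v*(v - 3)*(v + 2)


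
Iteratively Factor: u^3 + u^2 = (u + 1)*(u^2) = u*(u + 1)*(u)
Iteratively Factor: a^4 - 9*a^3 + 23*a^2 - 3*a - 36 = (a - 3)*(a^3 - 6*a^2 + 5*a + 12) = (a - 4)*(a - 3)*(a^2 - 2*a - 3) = (a - 4)*(a - 3)^2*(a + 1)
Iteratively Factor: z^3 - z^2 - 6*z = (z - 3)*(z^2 + 2*z) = (z - 3)*(z + 2)*(z)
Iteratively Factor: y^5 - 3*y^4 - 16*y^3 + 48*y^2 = (y - 4)*(y^4 + y^3 - 12*y^2) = y*(y - 4)*(y^3 + y^2 - 12*y) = y^2*(y - 4)*(y^2 + y - 12) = y^2*(y - 4)*(y + 4)*(y - 3)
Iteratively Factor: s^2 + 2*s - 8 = (s + 4)*(s - 2)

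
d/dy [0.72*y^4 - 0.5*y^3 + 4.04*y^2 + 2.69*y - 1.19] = 2.88*y^3 - 1.5*y^2 + 8.08*y + 2.69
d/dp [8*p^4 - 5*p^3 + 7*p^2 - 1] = p*(32*p^2 - 15*p + 14)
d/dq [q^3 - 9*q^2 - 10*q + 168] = 3*q^2 - 18*q - 10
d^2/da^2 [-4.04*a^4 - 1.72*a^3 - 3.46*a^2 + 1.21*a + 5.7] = -48.48*a^2 - 10.32*a - 6.92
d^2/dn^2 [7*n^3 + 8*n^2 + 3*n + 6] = 42*n + 16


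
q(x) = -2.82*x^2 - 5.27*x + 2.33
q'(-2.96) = 11.42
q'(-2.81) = 10.58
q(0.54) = -1.34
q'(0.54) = -8.32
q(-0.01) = 2.38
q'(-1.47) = 3.02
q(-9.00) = -178.66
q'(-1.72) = 4.43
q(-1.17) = 4.64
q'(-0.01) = -5.21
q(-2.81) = -5.13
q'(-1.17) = 1.33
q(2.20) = -22.91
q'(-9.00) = 45.49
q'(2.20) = -17.68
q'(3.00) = -22.19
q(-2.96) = -6.78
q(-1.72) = 3.05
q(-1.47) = 3.98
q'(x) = -5.64*x - 5.27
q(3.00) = -38.86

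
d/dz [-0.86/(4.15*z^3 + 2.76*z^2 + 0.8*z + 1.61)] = (10.707*z^2 + 4.7472*z + 0.688)/(4.15*z^3 + 2.76*z^2 + 0.8*z + 1.61)^2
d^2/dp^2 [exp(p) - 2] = exp(p)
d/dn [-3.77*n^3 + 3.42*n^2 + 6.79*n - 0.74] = -11.31*n^2 + 6.84*n + 6.79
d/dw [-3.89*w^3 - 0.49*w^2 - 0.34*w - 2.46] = -11.67*w^2 - 0.98*w - 0.34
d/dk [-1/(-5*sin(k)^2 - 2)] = -20*sin(2*k)/(5*cos(2*k) - 9)^2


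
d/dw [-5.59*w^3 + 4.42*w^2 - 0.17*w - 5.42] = -16.77*w^2 + 8.84*w - 0.17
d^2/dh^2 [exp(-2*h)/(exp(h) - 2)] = 4/(exp(3*h) - 2*exp(2*h)) + 5/(exp(h) - 2)^3 - 6*exp(-h)/(exp(h) - 2)^3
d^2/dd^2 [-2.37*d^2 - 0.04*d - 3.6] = -4.74000000000000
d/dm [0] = 0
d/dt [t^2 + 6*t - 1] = 2*t + 6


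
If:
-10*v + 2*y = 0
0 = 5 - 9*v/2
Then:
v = 10/9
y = 50/9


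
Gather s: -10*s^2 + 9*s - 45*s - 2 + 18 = -10*s^2 - 36*s + 16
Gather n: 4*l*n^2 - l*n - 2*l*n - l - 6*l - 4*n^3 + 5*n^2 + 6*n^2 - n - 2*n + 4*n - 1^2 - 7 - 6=-7*l - 4*n^3 + n^2*(4*l + 11) + n*(1 - 3*l) - 14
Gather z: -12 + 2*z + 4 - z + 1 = z - 7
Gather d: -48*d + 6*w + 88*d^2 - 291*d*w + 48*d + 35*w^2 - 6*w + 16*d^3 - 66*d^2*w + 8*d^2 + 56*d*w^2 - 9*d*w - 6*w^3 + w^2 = 16*d^3 + d^2*(96 - 66*w) + d*(56*w^2 - 300*w) - 6*w^3 + 36*w^2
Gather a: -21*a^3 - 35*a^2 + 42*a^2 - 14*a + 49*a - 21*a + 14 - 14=-21*a^3 + 7*a^2 + 14*a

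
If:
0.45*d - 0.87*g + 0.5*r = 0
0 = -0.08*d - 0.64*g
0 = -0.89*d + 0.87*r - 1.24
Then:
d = -0.67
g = 0.08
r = 0.74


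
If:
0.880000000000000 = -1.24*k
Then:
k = -0.71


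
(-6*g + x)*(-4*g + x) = 24*g^2 - 10*g*x + x^2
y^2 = y^2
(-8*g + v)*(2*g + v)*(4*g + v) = -64*g^3 - 40*g^2*v - 2*g*v^2 + v^3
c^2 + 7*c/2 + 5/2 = (c + 1)*(c + 5/2)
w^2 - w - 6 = (w - 3)*(w + 2)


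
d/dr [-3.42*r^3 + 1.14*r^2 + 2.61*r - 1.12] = -10.26*r^2 + 2.28*r + 2.61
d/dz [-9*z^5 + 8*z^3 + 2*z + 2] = -45*z^4 + 24*z^2 + 2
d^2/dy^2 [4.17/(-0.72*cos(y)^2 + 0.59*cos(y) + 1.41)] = (-8.646912*(1 - cos(y)^2)^2 + 5.314248*cos(y)^3 - 22.708569*cos(y)^2 - 7.159473*cos(y) + 20.016834)/(-0.72*cos(y)^2 + 0.59*cos(y) + 1.41)^3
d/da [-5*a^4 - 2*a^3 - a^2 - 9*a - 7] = -20*a^3 - 6*a^2 - 2*a - 9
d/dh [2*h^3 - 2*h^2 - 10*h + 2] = 6*h^2 - 4*h - 10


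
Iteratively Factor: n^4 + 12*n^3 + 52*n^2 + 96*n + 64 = (n + 4)*(n^3 + 8*n^2 + 20*n + 16) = (n + 4)^2*(n^2 + 4*n + 4) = (n + 2)*(n + 4)^2*(n + 2)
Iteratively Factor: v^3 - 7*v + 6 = (v - 1)*(v^2 + v - 6) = (v - 2)*(v - 1)*(v + 3)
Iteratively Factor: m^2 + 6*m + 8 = (m + 2)*(m + 4)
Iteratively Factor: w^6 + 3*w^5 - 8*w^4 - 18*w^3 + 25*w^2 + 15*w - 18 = (w - 2)*(w^5 + 5*w^4 + 2*w^3 - 14*w^2 - 3*w + 9) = (w - 2)*(w + 3)*(w^4 + 2*w^3 - 4*w^2 - 2*w + 3) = (w - 2)*(w + 1)*(w + 3)*(w^3 + w^2 - 5*w + 3) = (w - 2)*(w - 1)*(w + 1)*(w + 3)*(w^2 + 2*w - 3) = (w - 2)*(w - 1)^2*(w + 1)*(w + 3)*(w + 3)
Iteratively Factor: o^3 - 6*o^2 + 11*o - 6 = (o - 2)*(o^2 - 4*o + 3) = (o - 3)*(o - 2)*(o - 1)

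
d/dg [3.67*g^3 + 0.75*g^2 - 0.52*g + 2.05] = 11.01*g^2 + 1.5*g - 0.52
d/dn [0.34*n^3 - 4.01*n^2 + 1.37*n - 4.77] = 1.02*n^2 - 8.02*n + 1.37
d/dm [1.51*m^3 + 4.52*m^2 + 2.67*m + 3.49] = 4.53*m^2 + 9.04*m + 2.67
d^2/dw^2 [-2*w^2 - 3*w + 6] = -4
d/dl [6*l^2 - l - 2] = 12*l - 1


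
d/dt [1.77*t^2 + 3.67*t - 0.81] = 3.54*t + 3.67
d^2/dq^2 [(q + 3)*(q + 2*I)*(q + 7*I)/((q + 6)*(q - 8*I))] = (q^3*(-264 - 102*I) + q^2*(-5148 - 864*I) + q*(-23112 - 2016*I) - 37776 - 24768*I)/(q^6 + q^5*(18 - 24*I) + q^4*(-84 - 432*I) + q^3*(-3240 - 2080*I) + q^2*(-20736 + 4032*I) + q*(-41472 + 55296*I) + 110592*I)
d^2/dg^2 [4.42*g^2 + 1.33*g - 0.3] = 8.84000000000000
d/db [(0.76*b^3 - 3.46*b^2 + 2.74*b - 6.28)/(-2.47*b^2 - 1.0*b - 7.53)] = (-1.8772*b^4 - 1.52*b^3 - 6.9406*b^2 + 21.0844*b - 26.9122)/(6.1009*b^4 + 4.94*b^3 + 38.1982*b^2 + 15.06*b + 56.7009)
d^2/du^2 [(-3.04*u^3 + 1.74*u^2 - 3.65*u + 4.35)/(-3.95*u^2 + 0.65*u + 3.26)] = (-5.6843418860808e-14*u^5 - 5.6843418860808e-14*u^4 + 185.82431*u^3 - 503.01057*u^2 + 542.865474*u - 168.158398)/(61.629875*u^6 - 30.424875*u^5 - 147.585825*u^4 + 49.945675*u^3 + 121.80501*u^2 - 20.72382*u - 34.645976)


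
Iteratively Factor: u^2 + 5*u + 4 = (u + 4)*(u + 1)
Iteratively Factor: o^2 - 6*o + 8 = (o - 4)*(o - 2)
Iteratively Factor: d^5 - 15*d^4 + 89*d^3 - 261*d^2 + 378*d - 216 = (d - 3)*(d^4 - 12*d^3 + 53*d^2 - 102*d + 72) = (d - 3)*(d - 2)*(d^3 - 10*d^2 + 33*d - 36) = (d - 4)*(d - 3)*(d - 2)*(d^2 - 6*d + 9) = (d - 4)*(d - 3)^2*(d - 2)*(d - 3)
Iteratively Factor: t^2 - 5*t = (t - 5)*(t)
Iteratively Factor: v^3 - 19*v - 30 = (v + 2)*(v^2 - 2*v - 15) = (v - 5)*(v + 2)*(v + 3)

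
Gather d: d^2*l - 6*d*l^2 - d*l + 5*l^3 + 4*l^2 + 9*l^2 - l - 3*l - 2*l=d^2*l + d*(-6*l^2 - l) + 5*l^3 + 13*l^2 - 6*l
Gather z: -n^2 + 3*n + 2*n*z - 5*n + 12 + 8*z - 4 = -n^2 - 2*n + z*(2*n + 8) + 8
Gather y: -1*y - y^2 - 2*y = -y^2 - 3*y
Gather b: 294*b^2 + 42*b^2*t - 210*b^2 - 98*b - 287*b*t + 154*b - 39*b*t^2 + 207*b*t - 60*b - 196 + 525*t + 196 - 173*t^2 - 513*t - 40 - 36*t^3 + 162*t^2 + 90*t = b^2*(42*t + 84) + b*(-39*t^2 - 80*t - 4) - 36*t^3 - 11*t^2 + 102*t - 40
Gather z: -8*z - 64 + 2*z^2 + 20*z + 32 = 2*z^2 + 12*z - 32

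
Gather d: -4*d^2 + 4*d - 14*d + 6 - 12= -4*d^2 - 10*d - 6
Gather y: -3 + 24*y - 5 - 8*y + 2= 16*y - 6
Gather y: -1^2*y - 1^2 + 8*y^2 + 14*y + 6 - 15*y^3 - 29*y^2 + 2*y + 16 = -15*y^3 - 21*y^2 + 15*y + 21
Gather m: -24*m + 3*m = -21*m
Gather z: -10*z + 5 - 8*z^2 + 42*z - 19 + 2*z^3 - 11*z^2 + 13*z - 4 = 2*z^3 - 19*z^2 + 45*z - 18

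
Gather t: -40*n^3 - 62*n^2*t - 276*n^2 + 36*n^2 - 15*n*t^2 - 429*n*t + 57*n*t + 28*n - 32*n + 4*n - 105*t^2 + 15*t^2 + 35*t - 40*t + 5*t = -40*n^3 - 240*n^2 + t^2*(-15*n - 90) + t*(-62*n^2 - 372*n)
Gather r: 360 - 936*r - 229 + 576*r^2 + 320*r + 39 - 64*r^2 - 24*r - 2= 512*r^2 - 640*r + 168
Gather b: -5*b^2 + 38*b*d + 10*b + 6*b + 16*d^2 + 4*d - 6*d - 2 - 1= -5*b^2 + b*(38*d + 16) + 16*d^2 - 2*d - 3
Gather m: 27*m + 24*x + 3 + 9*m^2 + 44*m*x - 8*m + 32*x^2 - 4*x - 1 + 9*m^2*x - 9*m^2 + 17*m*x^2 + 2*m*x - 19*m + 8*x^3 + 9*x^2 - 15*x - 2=9*m^2*x + m*(17*x^2 + 46*x) + 8*x^3 + 41*x^2 + 5*x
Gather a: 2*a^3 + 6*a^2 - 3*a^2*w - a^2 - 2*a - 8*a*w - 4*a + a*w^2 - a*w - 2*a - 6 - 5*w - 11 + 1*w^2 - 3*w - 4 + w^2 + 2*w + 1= 2*a^3 + a^2*(5 - 3*w) + a*(w^2 - 9*w - 8) + 2*w^2 - 6*w - 20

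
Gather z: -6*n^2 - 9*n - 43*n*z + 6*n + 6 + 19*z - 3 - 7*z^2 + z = -6*n^2 - 3*n - 7*z^2 + z*(20 - 43*n) + 3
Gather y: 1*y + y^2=y^2 + y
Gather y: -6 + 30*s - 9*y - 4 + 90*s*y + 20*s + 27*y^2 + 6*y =50*s + 27*y^2 + y*(90*s - 3) - 10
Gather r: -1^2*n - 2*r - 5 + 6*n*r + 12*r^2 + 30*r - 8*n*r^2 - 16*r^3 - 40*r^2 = -n - 16*r^3 + r^2*(-8*n - 28) + r*(6*n + 28) - 5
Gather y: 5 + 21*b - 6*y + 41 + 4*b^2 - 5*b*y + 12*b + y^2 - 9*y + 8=4*b^2 + 33*b + y^2 + y*(-5*b - 15) + 54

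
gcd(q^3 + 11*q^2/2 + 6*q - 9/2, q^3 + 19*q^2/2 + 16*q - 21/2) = q^2 + 5*q/2 - 3/2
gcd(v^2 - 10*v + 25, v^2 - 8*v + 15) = v - 5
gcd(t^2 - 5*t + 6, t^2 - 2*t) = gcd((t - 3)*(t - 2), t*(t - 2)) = t - 2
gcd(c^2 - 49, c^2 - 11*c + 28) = c - 7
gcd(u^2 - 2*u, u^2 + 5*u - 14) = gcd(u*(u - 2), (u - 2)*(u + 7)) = u - 2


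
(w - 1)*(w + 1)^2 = w^3 + w^2 - w - 1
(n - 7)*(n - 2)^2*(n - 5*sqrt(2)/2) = n^4 - 11*n^3 - 5*sqrt(2)*n^3/2 + 32*n^2 + 55*sqrt(2)*n^2/2 - 80*sqrt(2)*n - 28*n + 70*sqrt(2)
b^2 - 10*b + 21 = (b - 7)*(b - 3)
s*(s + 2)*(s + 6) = s^3 + 8*s^2 + 12*s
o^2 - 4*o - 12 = (o - 6)*(o + 2)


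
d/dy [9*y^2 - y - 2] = 18*y - 1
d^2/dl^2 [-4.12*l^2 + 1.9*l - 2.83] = -8.24000000000000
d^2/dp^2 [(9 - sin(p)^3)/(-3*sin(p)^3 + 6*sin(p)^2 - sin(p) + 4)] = (-18*sin(p)^8 - 24*sin(p)^7 + 675*sin(p)^6 - 1852*sin(p)^5 + 566*sin(p)^4 + 3212*sin(p)^3 - 2985*sin(p)^2 - 192*sin(p) + 414)/(3*sin(p)^3 - 6*sin(p)^2 + sin(p) - 4)^3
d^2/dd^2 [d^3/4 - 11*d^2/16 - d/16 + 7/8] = 3*d/2 - 11/8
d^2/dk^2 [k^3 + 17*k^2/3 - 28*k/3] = 6*k + 34/3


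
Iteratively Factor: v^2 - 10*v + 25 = (v - 5)*(v - 5)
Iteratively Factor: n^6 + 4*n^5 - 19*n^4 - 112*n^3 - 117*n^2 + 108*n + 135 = (n + 1)*(n^5 + 3*n^4 - 22*n^3 - 90*n^2 - 27*n + 135) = (n + 1)*(n + 3)*(n^4 - 22*n^2 - 24*n + 45) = (n - 1)*(n + 1)*(n + 3)*(n^3 + n^2 - 21*n - 45) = (n - 5)*(n - 1)*(n + 1)*(n + 3)*(n^2 + 6*n + 9) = (n - 5)*(n - 1)*(n + 1)*(n + 3)^2*(n + 3)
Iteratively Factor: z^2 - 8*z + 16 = (z - 4)*(z - 4)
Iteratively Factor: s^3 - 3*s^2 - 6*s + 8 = (s + 2)*(s^2 - 5*s + 4) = (s - 4)*(s + 2)*(s - 1)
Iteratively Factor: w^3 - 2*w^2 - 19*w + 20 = (w - 1)*(w^2 - w - 20) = (w - 1)*(w + 4)*(w - 5)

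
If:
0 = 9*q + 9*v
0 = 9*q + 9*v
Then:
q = -v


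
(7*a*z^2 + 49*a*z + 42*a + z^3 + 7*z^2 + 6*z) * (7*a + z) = 49*a^2*z^2 + 343*a^2*z + 294*a^2 + 14*a*z^3 + 98*a*z^2 + 84*a*z + z^4 + 7*z^3 + 6*z^2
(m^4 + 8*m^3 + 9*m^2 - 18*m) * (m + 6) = m^5 + 14*m^4 + 57*m^3 + 36*m^2 - 108*m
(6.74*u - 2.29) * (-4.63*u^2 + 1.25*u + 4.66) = -31.2062*u^3 + 19.0277*u^2 + 28.5459*u - 10.6714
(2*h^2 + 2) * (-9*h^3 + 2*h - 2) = -18*h^5 - 14*h^3 - 4*h^2 + 4*h - 4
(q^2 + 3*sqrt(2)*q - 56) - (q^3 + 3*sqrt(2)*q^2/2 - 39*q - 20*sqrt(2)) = -q^3 - 3*sqrt(2)*q^2/2 + q^2 + 3*sqrt(2)*q + 39*q - 56 + 20*sqrt(2)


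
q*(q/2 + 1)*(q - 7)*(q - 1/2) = q^4/2 - 11*q^3/4 - 23*q^2/4 + 7*q/2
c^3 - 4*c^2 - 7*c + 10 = (c - 5)*(c - 1)*(c + 2)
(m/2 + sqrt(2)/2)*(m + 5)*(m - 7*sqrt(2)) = m^3/2 - 3*sqrt(2)*m^2 + 5*m^2/2 - 15*sqrt(2)*m - 7*m - 35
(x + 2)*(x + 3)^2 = x^3 + 8*x^2 + 21*x + 18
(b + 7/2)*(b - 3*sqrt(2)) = b^2 - 3*sqrt(2)*b + 7*b/2 - 21*sqrt(2)/2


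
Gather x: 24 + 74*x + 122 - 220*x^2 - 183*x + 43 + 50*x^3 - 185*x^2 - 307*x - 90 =50*x^3 - 405*x^2 - 416*x + 99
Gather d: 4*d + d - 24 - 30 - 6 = 5*d - 60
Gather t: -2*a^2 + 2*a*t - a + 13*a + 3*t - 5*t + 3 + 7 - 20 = -2*a^2 + 12*a + t*(2*a - 2) - 10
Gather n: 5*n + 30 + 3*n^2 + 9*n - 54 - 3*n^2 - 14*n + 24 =0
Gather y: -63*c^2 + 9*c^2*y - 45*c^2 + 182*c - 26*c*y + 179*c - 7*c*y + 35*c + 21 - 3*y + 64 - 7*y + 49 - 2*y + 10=-108*c^2 + 396*c + y*(9*c^2 - 33*c - 12) + 144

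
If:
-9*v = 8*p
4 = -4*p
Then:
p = -1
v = 8/9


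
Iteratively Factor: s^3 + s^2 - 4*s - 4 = (s + 1)*(s^2 - 4) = (s - 2)*(s + 1)*(s + 2)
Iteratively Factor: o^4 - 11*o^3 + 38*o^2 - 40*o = (o - 4)*(o^3 - 7*o^2 + 10*o) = o*(o - 4)*(o^2 - 7*o + 10) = o*(o - 5)*(o - 4)*(o - 2)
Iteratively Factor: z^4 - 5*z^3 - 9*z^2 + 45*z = (z + 3)*(z^3 - 8*z^2 + 15*z) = z*(z + 3)*(z^2 - 8*z + 15) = z*(z - 3)*(z + 3)*(z - 5)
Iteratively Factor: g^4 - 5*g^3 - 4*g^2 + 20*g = (g - 5)*(g^3 - 4*g) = (g - 5)*(g + 2)*(g^2 - 2*g) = (g - 5)*(g - 2)*(g + 2)*(g)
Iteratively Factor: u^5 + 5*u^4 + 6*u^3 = (u)*(u^4 + 5*u^3 + 6*u^2) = u*(u + 2)*(u^3 + 3*u^2) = u^2*(u + 2)*(u^2 + 3*u) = u^3*(u + 2)*(u + 3)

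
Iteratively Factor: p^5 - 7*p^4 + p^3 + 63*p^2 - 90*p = (p + 3)*(p^4 - 10*p^3 + 31*p^2 - 30*p) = p*(p + 3)*(p^3 - 10*p^2 + 31*p - 30) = p*(p - 5)*(p + 3)*(p^2 - 5*p + 6) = p*(p - 5)*(p - 2)*(p + 3)*(p - 3)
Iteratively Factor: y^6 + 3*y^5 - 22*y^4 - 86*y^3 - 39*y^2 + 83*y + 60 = (y + 3)*(y^5 - 22*y^3 - 20*y^2 + 21*y + 20) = (y - 5)*(y + 3)*(y^4 + 5*y^3 + 3*y^2 - 5*y - 4) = (y - 5)*(y + 1)*(y + 3)*(y^3 + 4*y^2 - y - 4) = (y - 5)*(y + 1)^2*(y + 3)*(y^2 + 3*y - 4) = (y - 5)*(y - 1)*(y + 1)^2*(y + 3)*(y + 4)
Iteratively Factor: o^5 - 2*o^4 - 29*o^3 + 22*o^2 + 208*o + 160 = (o - 5)*(o^4 + 3*o^3 - 14*o^2 - 48*o - 32) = (o - 5)*(o + 2)*(o^3 + o^2 - 16*o - 16) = (o - 5)*(o + 2)*(o + 4)*(o^2 - 3*o - 4) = (o - 5)*(o - 4)*(o + 2)*(o + 4)*(o + 1)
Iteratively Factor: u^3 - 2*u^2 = (u)*(u^2 - 2*u) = u*(u - 2)*(u)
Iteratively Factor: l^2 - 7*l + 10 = (l - 5)*(l - 2)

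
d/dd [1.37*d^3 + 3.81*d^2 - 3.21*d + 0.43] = 4.11*d^2 + 7.62*d - 3.21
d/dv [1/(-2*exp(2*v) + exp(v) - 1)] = (4*exp(v) - 1)*exp(v)/(2*exp(2*v) - exp(v) + 1)^2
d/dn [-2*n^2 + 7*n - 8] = 7 - 4*n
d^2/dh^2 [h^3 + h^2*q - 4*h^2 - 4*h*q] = 6*h + 2*q - 8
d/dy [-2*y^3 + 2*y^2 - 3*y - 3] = -6*y^2 + 4*y - 3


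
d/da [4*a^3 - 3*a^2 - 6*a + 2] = 12*a^2 - 6*a - 6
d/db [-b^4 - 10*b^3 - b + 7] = -4*b^3 - 30*b^2 - 1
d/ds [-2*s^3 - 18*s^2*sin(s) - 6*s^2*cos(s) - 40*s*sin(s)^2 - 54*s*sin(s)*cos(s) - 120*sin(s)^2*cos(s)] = 6*s^2*sin(s) - 18*s^2*cos(s) - 6*s^2 - 36*s*sin(s) - 40*s*sin(2*s) - 12*s*cos(s) - 54*s*cos(2*s) + 30*sin(s) - 27*sin(2*s) - 90*sin(3*s) + 20*cos(2*s) - 20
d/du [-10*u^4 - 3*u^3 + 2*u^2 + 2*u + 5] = -40*u^3 - 9*u^2 + 4*u + 2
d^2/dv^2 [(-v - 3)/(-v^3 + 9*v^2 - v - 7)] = 2*((v + 3)*(3*v^2 - 18*v + 1)^2 + (-3*v^2 + 18*v - 3*(v - 3)*(v + 3) - 1)*(v^3 - 9*v^2 + v + 7))/(v^3 - 9*v^2 + v + 7)^3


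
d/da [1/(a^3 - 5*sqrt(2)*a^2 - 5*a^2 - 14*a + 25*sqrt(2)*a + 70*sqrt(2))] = (-3*a^2 + 10*a + 10*sqrt(2)*a - 25*sqrt(2) + 14)/(a^3 - 5*sqrt(2)*a^2 - 5*a^2 - 14*a + 25*sqrt(2)*a + 70*sqrt(2))^2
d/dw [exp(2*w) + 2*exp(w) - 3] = 2*(exp(w) + 1)*exp(w)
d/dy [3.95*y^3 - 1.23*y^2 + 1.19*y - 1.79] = 11.85*y^2 - 2.46*y + 1.19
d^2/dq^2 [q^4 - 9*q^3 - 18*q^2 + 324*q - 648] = 12*q^2 - 54*q - 36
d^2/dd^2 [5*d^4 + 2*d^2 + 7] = 60*d^2 + 4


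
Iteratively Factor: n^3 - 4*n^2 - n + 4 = (n - 4)*(n^2 - 1) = (n - 4)*(n - 1)*(n + 1)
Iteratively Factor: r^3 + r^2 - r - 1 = (r - 1)*(r^2 + 2*r + 1) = (r - 1)*(r + 1)*(r + 1)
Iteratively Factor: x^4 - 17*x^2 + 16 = (x + 4)*(x^3 - 4*x^2 - x + 4) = (x + 1)*(x + 4)*(x^2 - 5*x + 4) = (x - 4)*(x + 1)*(x + 4)*(x - 1)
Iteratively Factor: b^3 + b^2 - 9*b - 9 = (b - 3)*(b^2 + 4*b + 3) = (b - 3)*(b + 3)*(b + 1)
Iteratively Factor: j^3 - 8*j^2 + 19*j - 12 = (j - 4)*(j^2 - 4*j + 3) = (j - 4)*(j - 3)*(j - 1)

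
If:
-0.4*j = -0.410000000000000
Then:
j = 1.02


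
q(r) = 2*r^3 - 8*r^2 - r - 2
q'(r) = 6*r^2 - 16*r - 1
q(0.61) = -5.13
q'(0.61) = -8.53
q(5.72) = 104.83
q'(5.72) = 103.79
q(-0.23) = -2.22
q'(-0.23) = 3.00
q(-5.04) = -456.22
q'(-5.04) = 232.05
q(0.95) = -8.46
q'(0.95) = -10.78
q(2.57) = -23.46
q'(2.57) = -2.49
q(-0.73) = -6.31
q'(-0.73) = 13.88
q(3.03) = -22.84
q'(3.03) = 5.61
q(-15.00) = -8537.00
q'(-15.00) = 1589.00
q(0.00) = -2.00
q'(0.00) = -1.00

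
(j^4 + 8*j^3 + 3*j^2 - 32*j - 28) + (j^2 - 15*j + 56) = j^4 + 8*j^3 + 4*j^2 - 47*j + 28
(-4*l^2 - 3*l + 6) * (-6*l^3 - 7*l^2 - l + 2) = 24*l^5 + 46*l^4 - 11*l^3 - 47*l^2 - 12*l + 12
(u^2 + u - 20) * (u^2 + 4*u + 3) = u^4 + 5*u^3 - 13*u^2 - 77*u - 60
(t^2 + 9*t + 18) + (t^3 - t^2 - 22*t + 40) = t^3 - 13*t + 58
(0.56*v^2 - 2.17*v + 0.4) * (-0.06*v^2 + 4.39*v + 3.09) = -0.0336*v^4 + 2.5886*v^3 - 7.8199*v^2 - 4.9493*v + 1.236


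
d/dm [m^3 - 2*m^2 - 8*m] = 3*m^2 - 4*m - 8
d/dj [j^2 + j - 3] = 2*j + 1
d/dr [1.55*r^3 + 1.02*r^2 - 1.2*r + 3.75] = 4.65*r^2 + 2.04*r - 1.2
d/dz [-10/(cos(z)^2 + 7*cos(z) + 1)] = -10*(2*cos(z) + 7)*sin(z)/(cos(z)^2 + 7*cos(z) + 1)^2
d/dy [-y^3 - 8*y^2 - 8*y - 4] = -3*y^2 - 16*y - 8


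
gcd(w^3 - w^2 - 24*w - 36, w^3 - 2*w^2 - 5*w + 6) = w + 2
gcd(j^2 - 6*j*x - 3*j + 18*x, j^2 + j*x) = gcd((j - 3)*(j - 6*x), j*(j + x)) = 1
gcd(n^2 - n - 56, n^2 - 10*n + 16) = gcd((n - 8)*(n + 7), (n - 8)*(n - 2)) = n - 8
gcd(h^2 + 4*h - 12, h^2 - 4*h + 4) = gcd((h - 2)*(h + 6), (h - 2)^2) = h - 2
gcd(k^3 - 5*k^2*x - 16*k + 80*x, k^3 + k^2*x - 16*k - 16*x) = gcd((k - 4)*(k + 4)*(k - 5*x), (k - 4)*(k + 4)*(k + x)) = k^2 - 16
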